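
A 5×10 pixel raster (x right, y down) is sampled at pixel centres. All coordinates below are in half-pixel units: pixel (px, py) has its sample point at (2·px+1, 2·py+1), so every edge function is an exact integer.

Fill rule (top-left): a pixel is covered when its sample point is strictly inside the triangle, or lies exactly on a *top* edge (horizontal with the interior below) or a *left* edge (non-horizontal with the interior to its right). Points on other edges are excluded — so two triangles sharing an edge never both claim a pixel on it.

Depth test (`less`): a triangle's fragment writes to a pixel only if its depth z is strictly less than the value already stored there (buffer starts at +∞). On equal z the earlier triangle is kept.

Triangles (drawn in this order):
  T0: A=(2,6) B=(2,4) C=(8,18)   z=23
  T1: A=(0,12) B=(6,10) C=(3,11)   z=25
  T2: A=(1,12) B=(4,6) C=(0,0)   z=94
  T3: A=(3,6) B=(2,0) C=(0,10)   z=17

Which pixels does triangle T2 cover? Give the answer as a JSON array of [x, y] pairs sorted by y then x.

T0:
  2·area = 12
  edge (2, 6)→(2, 4): d=(0,-2) top-left  bias=+0
  edge (2, 4)→(8, 18): d=(6,14) right/bottom  bias=-1
  edge (8, 18)→(2, 6): d=(-6,-12) top-left  bias=+0
    (1,3)@(3, 7): e=[2,4,6] → X
    (2,3)@(5, 7): e=[6,-24,30] → .
    (1,4)@(3, 9): e=[2,16,-6] → .
    (2,5)@(5, 11): e=[6,0,6] → .  [on edge]
  covered (1 px):
    . . . . .
    . . . . .
    . . . . .
    . X . . .
    . . . . .
    . . . . .
    . . . . .
    . . . . .
    . . . . .
    . . . . .
T1:
  degenerate (2·area = 0) — covers nothing
T2:
  2·area = 42  (B↔C swapped to make it positive)
  edge (1, 12)→(0, 0): d=(-1,-12) top-left  bias=+0
  edge (0, 0)→(4, 6): d=(4,6) right/bottom  bias=-1
  edge (4, 6)→(1, 12): d=(-3,6) right/bottom  bias=-1
    (0,1)@(1, 3): e=[9,6,27] → X
    (1,1)@(3, 3): e=[33,-6,15] → .
    (0,2)@(1, 5): e=[7,14,21] → X
    (1,2)@(3, 5): e=[31,2,9] → X
    (2,2)@(5, 5): e=[55,-10,-3] → .
    (0,3)@(1, 7): e=[5,22,15] → X
    (2,3)@(5, 7): e=[53,-2,-9] → .
    (0,4)@(1, 9): e=[3,30,9] → X
    (1,4)@(3, 9): e=[27,18,-3] → .
    (0,5)@(1, 11): e=[1,38,3] → X
    (1,5)@(3, 11): e=[25,26,-9] → .
    (0,6)@(1, 13): e=[-1,46,-3] → .
  covered (7 px):
    . . . . .
    X . . . .
    X X . . .
    X X . . .
    X . . . .
    X . . . .
    . . . . .
    . . . . .
    . . . . .
    . . . . .
T3:
  2·area = 22  (B↔C swapped to make it positive)
  edge (3, 6)→(0, 10): d=(-3,4) right/bottom  bias=-1
  edge (0, 10)→(2, 0): d=(2,-10) top-left  bias=+0
  edge (2, 0)→(3, 6): d=(1,6) right/bottom  bias=-1
    (0,2)@(1, 5): e=[11,0,11] → X  [on edge]
    (1,2)@(3, 5): e=[3,20,-1] → .
    (0,3)@(1, 7): e=[5,4,13] → X
    (1,3)@(3, 7): e=[-3,24,1] → .
    (0,4)@(1, 9): e=[-1,8,15] → .
  covered (2 px):
    . . . . .
    . . . . .
    X . . . .
    X . . . .
    . . . . .
    . . . . .
    . . . . .
    . . . . .
    . . . . .
    . . . . .

Result: [[0,1],[0,2],[1,2],[0,3],[1,3],[0,4],[0,5]]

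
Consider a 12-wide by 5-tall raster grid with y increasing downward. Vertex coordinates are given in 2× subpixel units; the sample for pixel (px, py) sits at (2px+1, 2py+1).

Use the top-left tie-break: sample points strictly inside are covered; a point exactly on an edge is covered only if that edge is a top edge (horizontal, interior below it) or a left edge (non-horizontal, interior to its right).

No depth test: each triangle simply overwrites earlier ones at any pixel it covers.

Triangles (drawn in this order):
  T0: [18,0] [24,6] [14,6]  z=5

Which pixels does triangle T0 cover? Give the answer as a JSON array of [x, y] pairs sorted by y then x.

T0:
  2·area = 60
  edge (18, 0)→(24, 6): d=(6,6) right/bottom  bias=-1
  edge (24, 6)→(14, 6): d=(-10,0) right/bottom  bias=-1
  edge (14, 6)→(18, 0): d=(4,-6) top-left  bias=+0
    (9,0)@(19, 1): e=[0,50,10] → ·  [on edge]
    (8,1)@(17, 3): e=[24,30,6] → #
    (9,1)@(19, 3): e=[12,30,18] → #
    (10,1)@(21, 3): e=[0,30,30] → ·  [on edge]
    (7,2)@(15, 5): e=[48,10,2] → #
    (10,2)@(21, 5): e=[12,10,38] → #
    (11,2)@(23, 5): e=[0,10,50] → ·  [on edge]
    (7,3)@(15, 7): e=[60,-10,10] → ·
    (8,3)@(17, 7): e=[48,-10,22] → ·
    (9,3)@(19, 7): e=[36,-10,34] → ·
    (10,3)@(21, 7): e=[24,-10,46] → ·
  covered (6 px):
    · · · · · · · · · · · ·
    · · · · · · · · # # · ·
    · · · · · · · # # # # ·
    · · · · · · · · · · · ·
    · · · · · · · · · · · ·

Result: [[8,1],[9,1],[7,2],[8,2],[9,2],[10,2]]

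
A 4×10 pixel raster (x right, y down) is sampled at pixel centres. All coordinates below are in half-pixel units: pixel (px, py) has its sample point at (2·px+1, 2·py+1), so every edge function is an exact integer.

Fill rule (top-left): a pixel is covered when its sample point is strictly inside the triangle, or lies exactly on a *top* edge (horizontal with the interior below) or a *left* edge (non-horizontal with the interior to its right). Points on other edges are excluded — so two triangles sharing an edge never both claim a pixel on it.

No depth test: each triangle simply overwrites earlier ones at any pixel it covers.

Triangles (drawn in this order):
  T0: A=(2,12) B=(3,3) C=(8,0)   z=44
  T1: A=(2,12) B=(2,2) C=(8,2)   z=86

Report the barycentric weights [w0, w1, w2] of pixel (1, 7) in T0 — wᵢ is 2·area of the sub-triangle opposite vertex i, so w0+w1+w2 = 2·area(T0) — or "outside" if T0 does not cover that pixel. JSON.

T0:
  2·area = 42
  edge (2, 12)→(3, 3): d=(1,-9) top-left  bias=+0
  edge (3, 3)→(8, 0): d=(5,-3) top-left  bias=+0
  edge (8, 0)→(2, 12): d=(-6,12) right/bottom  bias=-1
    (3,0)@(7, 1): e=[34,2,6] → #
    (1,1)@(3, 3): e=[0,0,42] → #  [on edge]
    (2,1)@(5, 3): e=[18,6,18] → #
    (3,1)@(7, 3): e=[36,12,-6] → ·
    (1,2)@(3, 5): e=[2,10,30] → #
    (3,2)@(7, 5): e=[38,22,-18] → ·
    (1,3)@(3, 7): e=[4,20,18] → #
    (2,3)@(5, 7): e=[22,26,-6] → ·
    (1,4)@(3, 9): e=[6,30,6] → #
    (2,4)@(5, 9): e=[24,36,-18] → ·
    (1,5)@(3, 11): e=[8,40,-6] → ·
  covered (7 px):
    · · · #
    · # # ·
    · # # ·
    · # · ·
    · # · ·
    · · · ·
    · · · ·
    · · · ·
    · · · ·
    · · · ·
T1:
  2·area = 60
  edge (2, 12)→(2, 2): d=(0,-10) top-left  bias=+0
  edge (2, 2)→(8, 2): d=(6,0) top-left  bias=+0
  edge (8, 2)→(2, 12): d=(-6,10) right/bottom  bias=-1
    (1,1)@(3, 3): e=[10,6,44] → #
    (2,1)@(5, 3): e=[30,6,24] → #
    (3,1)@(7, 3): e=[50,6,4] → #
    (1,2)@(3, 5): e=[10,18,32] → #
    (3,2)@(7, 5): e=[50,18,-8] → ·
    (1,3)@(3, 7): e=[10,30,20] → #
    (2,3)@(5, 7): e=[30,30,0] → ·  [on edge]
    (1,4)@(3, 9): e=[10,42,8] → #
    (2,4)@(5, 9): e=[30,42,-12] → ·
    (1,5)@(3, 11): e=[10,54,-4] → ·
  covered (7 px):
    · · · ·
    · # # #
    · # # ·
    · # · ·
    · # · ·
    · · · ·
    · · · ·
    · · · ·
    · · · ·
    · · · ·

Final: "outside"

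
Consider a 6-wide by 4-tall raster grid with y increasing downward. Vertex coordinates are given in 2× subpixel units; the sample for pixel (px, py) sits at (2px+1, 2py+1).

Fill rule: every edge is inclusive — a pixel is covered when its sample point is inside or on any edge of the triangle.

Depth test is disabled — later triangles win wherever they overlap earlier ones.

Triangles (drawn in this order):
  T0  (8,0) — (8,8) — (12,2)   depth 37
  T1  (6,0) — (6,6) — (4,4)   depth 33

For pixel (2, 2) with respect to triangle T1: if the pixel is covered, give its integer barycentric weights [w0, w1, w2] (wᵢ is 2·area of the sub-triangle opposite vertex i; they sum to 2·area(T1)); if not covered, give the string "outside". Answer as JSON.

T0:
  2·area = 32  (B↔C swapped to make it positive)
  edge (8, 0)→(12, 2): d=(4,2) inclusive
  edge (12, 2)→(8, 8): d=(-4,6) inclusive
  edge (8, 8)→(8, 0): d=(0,-8) inclusive
    (4,0)@(9, 1): e=[2,22,8] → X
    (5,0)@(11, 1): e=[-2,10,24] → .
    (4,1)@(9, 3): e=[10,14,8] → X
    (5,1)@(11, 3): e=[6,2,24] → X
    (4,2)@(9, 5): e=[18,6,8] → X
    (5,2)@(11, 5): e=[14,-6,24] → .
    (4,3)@(9, 7): e=[26,-2,8] → .
  covered (4 px):
    . . . . X .
    . . . . X X
    . . . . X .
    . . . . . .
T1:
  2·area = 12
  edge (6, 0)→(6, 6): d=(0,6) inclusive
  edge (6, 6)→(4, 4): d=(-2,-2) inclusive
  edge (4, 4)→(6, 0): d=(2,-4) inclusive
    (0,0)@(1, 1): e=[30,0,-18] → .  [on edge]
    (1,1)@(3, 3): e=[18,0,-6] → .  [on edge]
    (2,1)@(5, 3): e=[6,4,2] → X
    (3,1)@(7, 3): e=[-6,8,10] → .
    (2,2)@(5, 5): e=[6,0,6] → X  [on edge]
    (3,2)@(7, 5): e=[-6,4,14] → .
    (2,3)@(5, 7): e=[6,-4,10] → .
    (3,3)@(7, 7): e=[-6,0,18] → .  [on edge]
  covered (2 px):
    . . . . . .
    . . X . . .
    . . X . . .
    . . . . . .

Result: [0,6,6]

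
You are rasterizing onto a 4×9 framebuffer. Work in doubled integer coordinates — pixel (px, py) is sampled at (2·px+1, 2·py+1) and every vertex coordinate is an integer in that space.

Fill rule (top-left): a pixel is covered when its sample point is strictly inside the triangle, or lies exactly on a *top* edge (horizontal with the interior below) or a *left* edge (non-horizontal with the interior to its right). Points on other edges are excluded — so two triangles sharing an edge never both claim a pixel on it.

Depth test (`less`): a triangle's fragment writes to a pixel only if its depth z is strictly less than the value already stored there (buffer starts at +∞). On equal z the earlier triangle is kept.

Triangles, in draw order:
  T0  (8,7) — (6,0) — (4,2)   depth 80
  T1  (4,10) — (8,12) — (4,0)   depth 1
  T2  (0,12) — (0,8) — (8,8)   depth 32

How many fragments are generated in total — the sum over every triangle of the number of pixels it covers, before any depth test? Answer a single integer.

T0:
  2·area = 18  (B↔C swapped to make it positive)
  edge (8, 7)→(4, 2): d=(-4,-5) top-left  bias=+0
  edge (4, 2)→(6, 0): d=(2,-2) top-left  bias=+0
  edge (6, 0)→(8, 7): d=(2,7) right/bottom  bias=-1
    (2,0)@(5, 1): e=[9,0,9] → █  [on edge]
    (3,0)@(7, 1): e=[19,4,-5] → ·
    (1,1)@(3, 3): e=[-9,0,27] → ·  [on edge]
    (2,1)@(5, 3): e=[1,4,13] → █
    (3,1)@(7, 3): e=[11,8,-1] → ·
    (0,2)@(1, 5): e=[-27,0,45] → ·  [on edge]
    (2,2)@(5, 5): e=[-7,8,17] → ·
    (3,2)@(7, 5): e=[3,12,3] → █
    (3,3)@(7, 7): e=[-5,16,7] → ·
  covered (3 px):
    · · █ ·
    · · █ ·
    · · · █
    · · · ·
    · · · ·
    · · · ·
    · · · ·
    · · · ·
    · · · ·
T1:
  2·area = 40  (B↔C swapped to make it positive)
  edge (4, 10)→(4, 0): d=(0,-10) top-left  bias=+0
  edge (4, 0)→(8, 12): d=(4,12) right/bottom  bias=-1
  edge (8, 12)→(4, 10): d=(-4,-2) top-left  bias=+0
    (2,1)@(5, 3): e=[10,0,30] → ·  [on edge]
    (2,2)@(5, 5): e=[10,8,22] → █
    (3,2)@(7, 5): e=[30,-16,26] → ·
    (2,3)@(5, 7): e=[10,16,14] → █
    (3,3)@(7, 7): e=[30,-8,18] → ·
    (2,4)@(5, 9): e=[10,24,6] → █
    (3,4)@(7, 9): e=[30,0,10] → ·  [on edge]
    (2,5)@(5, 11): e=[10,32,-2] → ·
    (3,5)@(7, 11): e=[30,8,2] → █
    (3,6)@(7, 13): e=[30,16,-6] → ·
  covered (4 px):
    · · · ·
    · · · ·
    · · █ ·
    · · █ ·
    · · █ ·
    · · · █
    · · · ·
    · · · ·
    · · · ·
T2:
  2·area = 32
  edge (0, 12)→(0, 8): d=(0,-4) top-left  bias=+0
  edge (0, 8)→(8, 8): d=(8,0) top-left  bias=+0
  edge (8, 8)→(0, 12): d=(-8,4) right/bottom  bias=-1
    (0,4)@(1, 9): e=[4,8,20] → █
    (1,4)@(3, 9): e=[12,8,12] → █
    (2,4)@(5, 9): e=[20,8,4] → █
    (3,4)@(7, 9): e=[28,8,-4] → ·
    (0,5)@(1, 11): e=[4,24,4] → █
    (1,5)@(3, 11): e=[12,24,-4] → ·
    (2,5)@(5, 11): e=[20,24,-12] → ·
    (0,6)@(1, 13): e=[4,40,-12] → ·
  covered (4 px):
    · · · ·
    · · · ·
    · · · ·
    · · · ·
    █ █ █ ·
    █ · · ·
    · · · ·
    · · · ·
    · · · ·

Final: 11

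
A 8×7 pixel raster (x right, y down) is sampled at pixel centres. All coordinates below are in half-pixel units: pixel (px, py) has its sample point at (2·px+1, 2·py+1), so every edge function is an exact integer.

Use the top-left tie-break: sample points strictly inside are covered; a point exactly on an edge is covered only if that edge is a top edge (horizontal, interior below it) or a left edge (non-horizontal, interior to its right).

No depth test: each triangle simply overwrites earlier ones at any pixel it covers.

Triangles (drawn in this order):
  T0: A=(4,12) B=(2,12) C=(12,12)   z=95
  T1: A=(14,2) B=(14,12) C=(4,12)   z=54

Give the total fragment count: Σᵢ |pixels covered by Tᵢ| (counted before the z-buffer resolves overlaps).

T0:
  degenerate (2·area = 0) — covers nothing
T1:
  2·area = 100
  edge (14, 2)→(14, 12): d=(0,10) right/bottom  bias=-1
  edge (14, 12)→(4, 12): d=(-10,0) right/bottom  bias=-1
  edge (4, 12)→(14, 2): d=(10,-10) top-left  bias=+0
    (7,0)@(15, 1): e=[-10,110,0] → .  [on edge]
    (6,1)@(13, 3): e=[10,90,0] → X  [on edge]
    (7,1)@(15, 3): e=[-10,90,20] → .
    (5,2)@(11, 5): e=[30,70,0] → X  [on edge]
    (7,2)@(15, 5): e=[-10,70,40] → .
    (4,3)@(9, 7): e=[50,50,0] → X  [on edge]
    (7,3)@(15, 7): e=[-10,50,60] → .
    (3,4)@(7, 9): e=[70,30,0] → X  [on edge]
    (7,4)@(15, 9): e=[-10,30,80] → .
    (2,5)@(5, 11): e=[90,10,0] → X  [on edge]
    (7,5)@(15, 11): e=[-10,10,100] → .
    (1,6)@(3, 13): e=[110,-10,0] → .  [on edge]
  covered (15 px):
    . . . . . . . .
    . . . . . . X .
    . . . . . X X .
    . . . . X X X .
    . . . X X X X .
    . . X X X X X .
    . . . . . . . .

Result: 15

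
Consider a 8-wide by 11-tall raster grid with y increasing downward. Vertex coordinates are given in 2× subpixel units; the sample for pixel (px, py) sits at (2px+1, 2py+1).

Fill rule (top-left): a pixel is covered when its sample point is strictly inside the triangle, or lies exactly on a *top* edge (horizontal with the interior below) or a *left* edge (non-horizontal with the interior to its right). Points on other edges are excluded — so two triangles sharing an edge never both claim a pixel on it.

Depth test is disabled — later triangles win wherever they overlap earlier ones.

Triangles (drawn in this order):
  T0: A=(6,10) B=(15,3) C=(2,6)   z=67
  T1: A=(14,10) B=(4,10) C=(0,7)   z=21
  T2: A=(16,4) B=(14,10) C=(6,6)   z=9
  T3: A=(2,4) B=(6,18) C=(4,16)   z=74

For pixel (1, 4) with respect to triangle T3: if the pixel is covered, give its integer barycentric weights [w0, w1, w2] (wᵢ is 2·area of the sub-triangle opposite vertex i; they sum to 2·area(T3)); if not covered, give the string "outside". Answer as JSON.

T0:
  2·area = 64  (B↔C swapped to make it positive)
  edge (6, 10)→(2, 6): d=(-4,-4) top-left  bias=+0
  edge (2, 6)→(15, 3): d=(13,-3) top-left  bias=+0
  edge (15, 3)→(6, 10): d=(-9,7) right/bottom  bias=-1
    (7,1)@(15, 3): e=[64,0,0] → ·  [on edge]
    (0,2)@(1, 5): e=[0,-16,80] → ·  [on edge]
    (3,2)@(7, 5): e=[24,2,38] → #
    (4,2)@(9, 5): e=[32,8,24] → #
    (5,2)@(11, 5): e=[40,14,10] → #
    (6,2)@(13, 5): e=[48,20,-4] → ·
    (1,3)@(3, 7): e=[0,16,48] → #  [on edge]
    (2,3)@(5, 7): e=[8,22,34] → #
    (5,3)@(11, 7): e=[32,40,-8] → ·
    (1,4)@(3, 9): e=[-8,42,30] → ·
    (2,4)@(5, 9): e=[0,48,16] → #  [on edge]
    (4,4)@(9, 9): e=[16,60,-12] → ·
    (3,5)@(7, 11): e=[0,80,-16] → ·  [on edge]
    (4,6)@(9, 13): e=[0,112,-48] → ·  [on edge]
    (5,7)@(11, 15): e=[0,144,-80] → ·  [on edge]
    (6,8)@(13, 17): e=[0,176,-112] → ·  [on edge]
    (7,9)@(15, 19): e=[0,208,-144] → ·  [on edge]
  covered (9 px):
    · · · · · · · ·
    · · · · · · · ·
    · · · # # # · ·
    · # # # # · · ·
    · · # # · · · ·
    · · · · · · · ·
    · · · · · · · ·
    · · · · · · · ·
    · · · · · · · ·
    · · · · · · · ·
    · · · · · · · ·
T1:
  2·area = 30
  edge (14, 10)→(4, 10): d=(-10,0) right/bottom  bias=-1
  edge (4, 10)→(0, 7): d=(-4,-3) top-left  bias=+0
  edge (0, 7)→(14, 10): d=(14,3) right/bottom  bias=-1
    (1,4)@(3, 9): e=[10,1,19] → #
    (2,4)@(5, 9): e=[10,7,13] → #
    (3,4)@(7, 9): e=[10,13,7] → #
    (4,4)@(9, 9): e=[10,19,1] → #
    (5,4)@(11, 9): e=[10,25,-5] → ·
    (1,5)@(3, 11): e=[-10,-7,47] → ·
    (2,5)@(5, 11): e=[-10,-1,41] → ·
    (3,5)@(7, 11): e=[-10,5,35] → ·
    (4,5)@(9, 11): e=[-10,11,29] → ·
  covered (4 px):
    · · · · · · · ·
    · · · · · · · ·
    · · · · · · · ·
    · · · · · · · ·
    · # # # # · · ·
    · · · · · · · ·
    · · · · · · · ·
    · · · · · · · ·
    · · · · · · · ·
    · · · · · · · ·
    · · · · · · · ·
T2:
  2·area = 56
  edge (16, 4)→(14, 10): d=(-2,6) right/bottom  bias=-1
  edge (14, 10)→(6, 6): d=(-8,-4) top-left  bias=+0
  edge (6, 6)→(16, 4): d=(10,-2) top-left  bias=+0
    (5,2)@(11, 5): e=[28,28,0] → #  [on edge]
    (6,2)@(13, 5): e=[16,36,4] → #
    (7,2)@(15, 5): e=[4,44,8] → #
    (0,3)@(1, 7): e=[84,-28,0] → ·  [on edge]
    (4,3)@(9, 7): e=[36,4,16] → #
    (7,3)@(15, 7): e=[0,28,28] → ·  [on edge]
    (4,4)@(9, 9): e=[32,-12,36] → ·
    (5,4)@(11, 9): e=[20,-4,40] → ·
    (6,4)@(13, 9): e=[8,4,44] → #
    (7,4)@(15, 9): e=[-4,12,48] → ·
    (6,5)@(13, 11): e=[4,-12,64] → ·
    (6,6)@(13, 13): e=[0,-28,84] → ·  [on edge]
    (5,9)@(11, 19): e=[0,-84,140] → ·  [on edge]
  covered (7 px):
    · · · · · · · ·
    · · · · · · · ·
    · · · · · # # #
    · · · · # # # ·
    · · · · · · # ·
    · · · · · · · ·
    · · · · · · · ·
    · · · · · · · ·
    · · · · · · · ·
    · · · · · · · ·
    · · · · · · · ·
T3:
  2·area = 20
  edge (2, 4)→(6, 18): d=(4,14) right/bottom  bias=-1
  edge (6, 18)→(4, 16): d=(-2,-2) top-left  bias=+0
  edge (4, 16)→(2, 4): d=(-2,-12) top-left  bias=+0
    (1,4)@(3, 9): e=[6,12,2] → #
    (2,4)@(5, 9): e=[-22,16,26] → ·
    (1,5)@(3, 11): e=[14,8,-2] → ·
    (0,6)@(1, 13): e=[50,0,-30] → ·  [on edge]
    (1,7)@(3, 15): e=[30,0,-10] → ·  [on edge]
    (2,7)@(5, 15): e=[2,4,14] → #
    (3,7)@(7, 15): e=[-26,8,38] → ·
    (2,8)@(5, 17): e=[10,0,10] → #  [on edge]
    (3,8)@(7, 17): e=[-18,4,34] → ·
    (2,9)@(5, 19): e=[18,-4,6] → ·
    (3,9)@(7, 19): e=[-10,0,30] → ·  [on edge]
    (4,10)@(9, 21): e=[-30,0,50] → ·  [on edge]
  covered (3 px):
    · · · · · · · ·
    · · · · · · · ·
    · · · · · · · ·
    · · · · · · · ·
    · # · · · · · ·
    · · · · · · · ·
    · · · · · · · ·
    · · # · · · · ·
    · · # · · · · ·
    · · · · · · · ·
    · · · · · · · ·

Result: [12,2,6]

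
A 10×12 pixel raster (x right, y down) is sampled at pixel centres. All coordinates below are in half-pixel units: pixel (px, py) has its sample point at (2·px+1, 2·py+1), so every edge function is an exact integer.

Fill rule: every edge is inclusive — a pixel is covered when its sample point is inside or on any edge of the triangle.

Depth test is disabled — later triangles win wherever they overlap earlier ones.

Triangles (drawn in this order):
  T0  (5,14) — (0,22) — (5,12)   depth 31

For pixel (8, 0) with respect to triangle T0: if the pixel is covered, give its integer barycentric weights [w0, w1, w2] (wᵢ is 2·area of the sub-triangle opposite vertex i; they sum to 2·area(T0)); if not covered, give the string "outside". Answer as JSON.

T0:
  2·area = 10
  edge (5, 14)→(0, 22): d=(-5,8) inclusive
  edge (0, 22)→(5, 12): d=(5,-10) inclusive
  edge (5, 12)→(5, 14): d=(0,2) inclusive
    (2,0)@(5, 1): e=[65,-55,0] → .  [on edge]
    (2,1)@(5, 3): e=[55,-45,0] → .  [on edge]
    (2,2)@(5, 5): e=[45,-35,0] → .  [on edge]
    (2,3)@(5, 7): e=[35,-25,0] → .  [on edge]
    (2,4)@(5, 9): e=[25,-15,0] → .  [on edge]
    (2,5)@(5, 11): e=[15,-5,0] → .  [on edge]
    (2,6)@(5, 13): e=[5,5,0] → X  [on edge]
    (3,6)@(7, 13): e=[-11,25,-4] → .
    (2,7)@(5, 15): e=[-5,15,0] → .  [on edge]
    (1,8)@(3, 17): e=[1,5,4] → X
    (2,8)@(5, 17): e=[-15,25,0] → .  [on edge]
    (1,9)@(3, 19): e=[-9,15,4] → .
    (2,9)@(5, 19): e=[-25,35,0] → .  [on edge]
    (2,10)@(5, 21): e=[-35,45,0] → .  [on edge]
    (2,11)@(5, 23): e=[-45,55,0] → .  [on edge]
  covered (2 px):
    . . . . . . . . . .
    . . . . . . . . . .
    . . . . . . . . . .
    . . . . . . . . . .
    . . . . . . . . . .
    . . . . . . . . . .
    . . X . . . . . . .
    . . . . . . . . . .
    . X . . . . . . . .
    . . . . . . . . . .
    . . . . . . . . . .
    . . . . . . . . . .

Answer: "outside"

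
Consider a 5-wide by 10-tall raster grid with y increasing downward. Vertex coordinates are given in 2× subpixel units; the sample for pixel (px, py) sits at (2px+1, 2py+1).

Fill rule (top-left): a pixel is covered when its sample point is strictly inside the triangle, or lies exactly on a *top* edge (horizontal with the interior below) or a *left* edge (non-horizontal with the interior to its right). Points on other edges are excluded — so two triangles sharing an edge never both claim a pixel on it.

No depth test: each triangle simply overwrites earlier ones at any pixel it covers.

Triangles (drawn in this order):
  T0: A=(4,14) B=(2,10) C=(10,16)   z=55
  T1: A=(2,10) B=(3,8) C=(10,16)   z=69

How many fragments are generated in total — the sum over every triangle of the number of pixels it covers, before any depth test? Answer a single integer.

T0:
  2·area = 20
  edge (4, 14)→(2, 10): d=(-2,-4) top-left  bias=+0
  edge (2, 10)→(10, 16): d=(8,6) right/bottom  bias=-1
  edge (10, 16)→(4, 14): d=(-6,-2) top-left  bias=+0
    (1,5)@(3, 11): e=[2,2,16] → #
    (2,5)@(5, 11): e=[10,-10,20] → ·
    (0,6)@(1, 13): e=[-10,30,0] → ·  [on edge]
    (1,6)@(3, 13): e=[-2,18,4] → ·
    (2,6)@(5, 13): e=[6,6,8] → #
    (3,6)@(7, 13): e=[14,-6,12] → ·
    (2,7)@(5, 15): e=[2,22,-4] → ·
    (3,7)@(7, 15): e=[10,10,0] → #  [on edge]
    (4,7)@(9, 15): e=[18,-2,4] → ·
    (3,8)@(7, 17): e=[6,26,-12] → ·
  covered (3 px):
    · · · · ·
    · · · · ·
    · · · · ·
    · · · · ·
    · · · · ·
    · # · · ·
    · · # · ·
    · · · # ·
    · · · · ·
    · · · · ·
T1:
  2·area = 22
  edge (2, 10)→(3, 8): d=(1,-2) top-left  bias=+0
  edge (3, 8)→(10, 16): d=(7,8) right/bottom  bias=-1
  edge (10, 16)→(2, 10): d=(-8,-6) top-left  bias=+0
    (1,4)@(3, 9): e=[1,7,14] → #
    (2,4)@(5, 9): e=[5,-9,26] → ·
    (1,5)@(3, 11): e=[3,21,-2] → ·
    (2,5)@(5, 11): e=[7,5,10] → #
    (3,5)@(7, 11): e=[11,-11,22] → ·
    (2,6)@(5, 13): e=[9,19,-6] → ·
    (3,6)@(7, 13): e=[13,3,6] → #
    (4,6)@(9, 13): e=[17,-13,18] → ·
    (3,7)@(7, 15): e=[15,17,-10] → ·
    (4,7)@(9, 15): e=[19,1,2] → #
    (4,8)@(9, 17): e=[21,15,-14] → ·
  covered (4 px):
    · · · · ·
    · · · · ·
    · · · · ·
    · · · · ·
    · # · · ·
    · · # · ·
    · · · # ·
    · · · · #
    · · · · ·
    · · · · ·

Result: 7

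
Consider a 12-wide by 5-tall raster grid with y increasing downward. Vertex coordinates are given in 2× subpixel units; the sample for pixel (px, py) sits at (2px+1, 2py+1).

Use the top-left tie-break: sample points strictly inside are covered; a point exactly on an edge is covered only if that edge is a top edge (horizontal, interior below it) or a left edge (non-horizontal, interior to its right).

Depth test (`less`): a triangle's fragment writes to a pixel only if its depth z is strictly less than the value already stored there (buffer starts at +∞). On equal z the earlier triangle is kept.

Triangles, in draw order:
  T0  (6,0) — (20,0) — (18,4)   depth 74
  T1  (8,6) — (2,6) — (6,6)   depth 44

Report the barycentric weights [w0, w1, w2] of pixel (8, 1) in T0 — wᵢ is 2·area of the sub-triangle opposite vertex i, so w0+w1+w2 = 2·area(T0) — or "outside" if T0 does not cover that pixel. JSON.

T0:
  2·area = 56
  edge (6, 0)→(20, 0): d=(14,0) top-left  bias=+0
  edge (20, 0)→(18, 4): d=(-2,4) right/bottom  bias=-1
  edge (18, 4)→(6, 0): d=(-12,-4) top-left  bias=+0
    (4,0)@(9, 1): e=[14,42,0] → █  [on edge]
    (5,0)@(11, 1): e=[14,34,8] → █
    (6,0)@(13, 1): e=[14,26,16] → █
    (7,0)@(15, 1): e=[14,18,24] → █
    (8,0)@(17, 1): e=[14,10,32] → █
    (9,0)@(19, 1): e=[14,2,40] → █
    (10,0)@(21, 1): e=[14,-6,48] → ·
    (4,1)@(9, 3): e=[42,38,-24] → ·
    (5,1)@(11, 3): e=[42,30,-16] → ·
    (6,1)@(13, 3): e=[42,22,-8] → ·
    (7,1)@(15, 3): e=[42,14,0] → █  [on edge]
    (9,1)@(19, 3): e=[42,-2,16] → ·
    (10,2)@(21, 5): e=[70,-14,0] → ·  [on edge]
  covered (8 px):
    · · · · █ █ █ █ █ █ · ·
    · · · · · · · █ █ · · ·
    · · · · · · · · · · · ·
    · · · · · · · · · · · ·
    · · · · · · · · · · · ·
T1:
  degenerate (2·area = 0) — covers nothing

Final: [6,8,42]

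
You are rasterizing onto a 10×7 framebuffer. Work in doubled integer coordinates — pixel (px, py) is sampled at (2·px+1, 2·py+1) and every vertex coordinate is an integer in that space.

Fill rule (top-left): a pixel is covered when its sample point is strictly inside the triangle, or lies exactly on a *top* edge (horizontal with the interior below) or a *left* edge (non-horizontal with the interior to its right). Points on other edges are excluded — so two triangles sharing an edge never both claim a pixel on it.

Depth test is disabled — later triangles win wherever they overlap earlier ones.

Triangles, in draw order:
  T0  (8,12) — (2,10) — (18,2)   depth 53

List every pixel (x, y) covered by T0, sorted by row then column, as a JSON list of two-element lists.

T0:
  2·area = 80
  edge (8, 12)→(2, 10): d=(-6,-2) top-left  bias=+0
  edge (2, 10)→(18, 2): d=(16,-8) top-left  bias=+0
  edge (18, 2)→(8, 12): d=(-10,10) right/bottom  bias=-1
    (9,0)@(19, 1): e=[88,-8,0] → ·  [on edge]
    (8,1)@(17, 3): e=[72,8,0] → ·  [on edge]
    (6,2)@(13, 5): e=[52,8,20] → █
    (7,2)@(15, 5): e=[56,24,0] → ·  [on edge]
    (4,3)@(9, 7): e=[32,8,40] → █
    (5,3)@(11, 7): e=[36,24,20] → █
    (6,3)@(13, 7): e=[40,40,0] → ·  [on edge]
    (2,4)@(5, 9): e=[12,8,60] → █
    (3,4)@(7, 9): e=[16,24,40] → █
    (5,4)@(11, 9): e=[24,56,0] → ·  [on edge]
    (2,5)@(5, 11): e=[0,40,40] → █  [on edge]
    (4,5)@(9, 11): e=[8,72,0] → ·  [on edge]
    (3,6)@(7, 13): e=[-8,88,0] → ·  [on edge]
    (5,6)@(11, 13): e=[0,120,-40] → ·  [on edge]
  covered (8 px):
    · · · · · · · · · ·
    · · · · · · · · · ·
    · · · · · · █ · · ·
    · · · · █ █ · · · ·
    · · █ █ █ · · · · ·
    · · █ █ · · · · · ·
    · · · · · · · · · ·

Answer: [[6,2],[4,3],[5,3],[2,4],[3,4],[4,4],[2,5],[3,5]]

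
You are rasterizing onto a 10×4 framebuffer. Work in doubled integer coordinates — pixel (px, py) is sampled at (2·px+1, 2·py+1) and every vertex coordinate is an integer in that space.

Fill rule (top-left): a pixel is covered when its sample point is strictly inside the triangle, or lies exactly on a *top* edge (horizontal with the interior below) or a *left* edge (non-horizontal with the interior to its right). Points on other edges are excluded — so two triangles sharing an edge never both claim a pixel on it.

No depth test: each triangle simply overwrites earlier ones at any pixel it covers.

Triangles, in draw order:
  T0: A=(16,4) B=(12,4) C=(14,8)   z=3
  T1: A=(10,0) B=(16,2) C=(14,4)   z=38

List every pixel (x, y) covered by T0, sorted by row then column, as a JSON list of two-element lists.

T0:
  2·area = 16  (B↔C swapped to make it positive)
  edge (16, 4)→(14, 8): d=(-2,4) right/bottom  bias=-1
  edge (14, 8)→(12, 4): d=(-2,-4) top-left  bias=+0
  edge (12, 4)→(16, 4): d=(4,0) top-left  bias=+0
    (6,2)@(13, 5): e=[10,2,4] → █
    (7,2)@(15, 5): e=[2,10,4] → █
    (8,2)@(17, 5): e=[-6,18,4] → ·
    (6,3)@(13, 7): e=[6,-2,12] → ·
    (7,3)@(15, 7): e=[-2,6,12] → ·
  covered (2 px):
    · · · · · · · · · ·
    · · · · · · · · · ·
    · · · · · · █ █ · ·
    · · · · · · · · · ·
T1:
  2·area = 16
  edge (10, 0)→(16, 2): d=(6,2) right/bottom  bias=-1
  edge (16, 2)→(14, 4): d=(-2,2) right/bottom  bias=-1
  edge (14, 4)→(10, 0): d=(-4,-4) top-left  bias=+0
    (5,0)@(11, 1): e=[4,12,0] → █  [on edge]
    (6,0)@(13, 1): e=[0,8,8] → ·  [on edge]
    (8,0)@(17, 1): e=[-8,0,24] → ·  [on edge]
    (5,1)@(11, 3): e=[16,8,-8] → ·
    (6,1)@(13, 3): e=[12,4,0] → █  [on edge]
    (7,1)@(15, 3): e=[8,0,8] → ·  [on edge]
    (9,1)@(19, 3): e=[0,-8,24] → ·  [on edge]
    (6,2)@(13, 5): e=[24,0,-8] → ·  [on edge]
    (7,2)@(15, 5): e=[20,-4,0] → ·  [on edge]
    (5,3)@(11, 7): e=[40,0,-24] → ·  [on edge]
    (8,3)@(17, 7): e=[28,-12,0] → ·  [on edge]
  covered (2 px):
    · · · · · █ · · · ·
    · · · · · · █ · · ·
    · · · · · · · · · ·
    · · · · · · · · · ·

Answer: [[6,2],[7,2]]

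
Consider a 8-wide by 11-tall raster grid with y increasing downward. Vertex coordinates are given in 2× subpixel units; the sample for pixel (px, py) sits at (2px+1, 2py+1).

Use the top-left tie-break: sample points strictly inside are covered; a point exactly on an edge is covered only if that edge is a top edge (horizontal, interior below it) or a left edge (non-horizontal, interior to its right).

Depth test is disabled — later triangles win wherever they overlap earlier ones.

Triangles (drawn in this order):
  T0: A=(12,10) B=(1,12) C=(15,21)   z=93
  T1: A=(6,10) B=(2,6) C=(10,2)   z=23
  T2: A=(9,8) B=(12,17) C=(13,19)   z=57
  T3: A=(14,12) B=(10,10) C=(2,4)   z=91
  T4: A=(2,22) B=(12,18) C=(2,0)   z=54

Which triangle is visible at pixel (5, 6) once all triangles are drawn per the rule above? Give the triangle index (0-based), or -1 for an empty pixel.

T0:
  2·area = 127  (B↔C swapped to make it positive)
  edge (12, 10)→(15, 21): d=(3,11) right/bottom  bias=-1
  edge (15, 21)→(1, 12): d=(-14,-9) top-left  bias=+0
  edge (1, 12)→(12, 10): d=(11,-2) top-left  bias=+0
    (3,5)@(7, 11): e=[58,68,1] → █
    (4,5)@(9, 11): e=[36,86,5] → █
    (5,5)@(11, 11): e=[14,104,9] → █
    (6,5)@(13, 11): e=[-8,122,13] → ·
    (1,6)@(3, 13): e=[108,4,15] → █
    (2,6)@(5, 13): e=[86,22,19] → █
    (6,6)@(13, 13): e=[-2,94,35] → ·
    (1,7)@(3, 15): e=[114,-24,37] → ·
    (2,7)@(5, 15): e=[92,-6,41] → ·
    (3,7)@(7, 15): e=[70,12,45] → █
    (6,7)@(13, 15): e=[4,66,57] → █
    (7,7)@(15, 15): e=[-18,84,61] → ·
    (7,10)@(15, 21): e=[0,0,127] → ·  [on edge]
  covered (16 px):
    · · · · · · · ·
    · · · · · · · ·
    · · · · · · · ·
    · · · · · · · ·
    · · · · · · · ·
    · · · █ █ █ · ·
    · █ █ █ █ █ · ·
    · · · █ █ █ █ ·
    · · · · █ █ █ ·
    · · · · · · █ ·
    · · · · · · · ·
T1:
  2·area = 48
  edge (6, 10)→(2, 6): d=(-4,-4) top-left  bias=+0
  edge (2, 6)→(10, 2): d=(8,-4) top-left  bias=+0
  edge (10, 2)→(6, 10): d=(-4,8) right/bottom  bias=-1
    (4,1)@(9, 3): e=[40,4,4] → █
    (5,1)@(11, 3): e=[48,12,-12] → ·
    (0,2)@(1, 5): e=[0,-12,60] → ·  [on edge]
    (2,2)@(5, 5): e=[16,4,28] → █
    (3,2)@(7, 5): e=[24,12,12] → █
    (4,2)@(9, 5): e=[32,20,-4] → ·
    (1,3)@(3, 7): e=[0,12,36] → █  [on edge]
    (4,3)@(9, 7): e=[24,36,-12] → ·
    (1,4)@(3, 9): e=[-8,28,28] → ·
    (2,4)@(5, 9): e=[0,36,12] → █  [on edge]
    (3,4)@(7, 9): e=[8,44,-4] → ·
    (2,5)@(5, 11): e=[-8,52,4] → ·
    (3,5)@(7, 11): e=[0,60,-12] → ·  [on edge]
    (4,6)@(9, 13): e=[0,84,-36] → ·  [on edge]
    (5,7)@(11, 15): e=[0,108,-60] → ·  [on edge]
    (6,8)@(13, 17): e=[0,132,-84] → ·  [on edge]
    (7,9)@(15, 19): e=[0,156,-108] → ·  [on edge]
  covered (7 px):
    · · · · · · · ·
    · · · · █ · · ·
    · · █ █ · · · ·
    · █ █ █ · · · ·
    · · █ · · · · ·
    · · · · · · · ·
    · · · · · · · ·
    · · · · · · · ·
    · · · · · · · ·
    · · · · · · · ·
    · · · · · · · ·
T2:
  2·area = 3  (B↔C swapped to make it positive)
  edge (9, 8)→(13, 19): d=(4,11) right/bottom  bias=-1
  edge (13, 19)→(12, 17): d=(-1,-2) top-left  bias=+0
  edge (12, 17)→(9, 8): d=(-3,-9) top-left  bias=+0
    (2,1)@(5, 3): e=[24,0,-21] → ·  [on edge]
    (3,3)@(7, 7): e=[18,0,-15] → ·  [on edge]
    (4,5)@(9, 11): e=[12,0,-9] → ·  [on edge]
    (5,7)@(11, 15): e=[6,0,-3] → ·  [on edge]
    (6,9)@(13, 19): e=[0,0,3] → ·  [on edge]
  covered (0 px):
    · · · · · · · ·
    · · · · · · · ·
    · · · · · · · ·
    · · · · · · · ·
    · · · · · · · ·
    · · · · · · · ·
    · · · · · · · ·
    · · · · · · · ·
    · · · · · · · ·
    · · · · · · · ·
    · · · · · · · ·
T3:
  2·area = 8
  edge (14, 12)→(10, 10): d=(-4,-2) top-left  bias=+0
  edge (10, 10)→(2, 4): d=(-8,-6) top-left  bias=+0
  edge (2, 4)→(14, 12): d=(12,8) right/bottom  bias=-1
    (4,4)@(9, 9): e=[2,2,4] → █
    (5,4)@(11, 9): e=[6,14,-12] → ·
    (4,5)@(9, 11): e=[-6,-14,28] → ·
  covered (1 px):
    · · · · · · · ·
    · · · · · · · ·
    · · · · · · · ·
    · · · · · · · ·
    · · · · █ · · ·
    · · · · · · · ·
    · · · · · · · ·
    · · · · · · · ·
    · · · · · · · ·
    · · · · · · · ·
    · · · · · · · ·
T4:
  2·area = 220  (B↔C swapped to make it positive)
  edge (2, 22)→(2, 0): d=(0,-22) top-left  bias=+0
  edge (2, 0)→(12, 18): d=(10,18) right/bottom  bias=-1
  edge (12, 18)→(2, 22): d=(-10,4) right/bottom  bias=-1
    (1,1)@(3, 3): e=[22,12,186] → █
    (2,1)@(5, 3): e=[66,-24,178] → ·
    (1,2)@(3, 5): e=[22,32,166] → █
    (2,2)@(5, 5): e=[66,-4,158] → ·
    (1,3)@(3, 7): e=[22,52,146] → █
    (2,3)@(5, 7): e=[66,16,138] → █
    (3,3)@(7, 7): e=[110,-20,130] → ·
    (1,4)@(3, 9): e=[22,72,126] → █
    (3,4)@(7, 9): e=[110,0,110] → ·  [on edge]
    (1,5)@(3, 11): e=[22,92,106] → █
    (3,5)@(7, 11): e=[110,20,90] → █
    (4,5)@(9, 11): e=[154,-16,82] → ·
  covered (27 px):
    · · · · · · · ·
    · █ · · · · · ·
    · █ · · · · · ·
    · █ █ · · · · ·
    · █ █ · · · · ·
    · █ █ █ · · · ·
    · █ █ █ █ · · ·
    · █ █ █ █ · · ·
    · █ █ █ █ █ · ·
    · █ █ █ █ · · ·
    · █ · · · · · ·

Z-buffer (winner per pixel, '.' = empty):
  . . . . . . . .
  . 4 . . 1 . . .
  . 4 1 1 . . . .
  . 4 4 1 . . . .
  . 4 4 . 3 . . .
  . 4 4 4 0 0 . .
  . 4 4 4 4 0 . .
  . 4 4 4 4 0 0 .
  . 4 4 4 4 4 0 .
  . 4 4 4 4 . 0 .
  . 4 . . . . . .

Final: 0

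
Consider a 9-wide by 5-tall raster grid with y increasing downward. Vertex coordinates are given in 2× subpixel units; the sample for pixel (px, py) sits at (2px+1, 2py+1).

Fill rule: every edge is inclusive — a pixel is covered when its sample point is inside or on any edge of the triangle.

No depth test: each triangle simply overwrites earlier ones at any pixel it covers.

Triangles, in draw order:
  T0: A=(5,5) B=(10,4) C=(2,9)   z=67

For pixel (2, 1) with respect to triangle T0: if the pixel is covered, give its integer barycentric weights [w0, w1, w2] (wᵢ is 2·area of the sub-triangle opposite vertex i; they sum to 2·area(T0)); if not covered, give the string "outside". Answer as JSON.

T0:
  2·area = 17
  edge (5, 5)→(10, 4): d=(5,-1) inclusive
  edge (10, 4)→(2, 9): d=(-8,5) inclusive
  edge (2, 9)→(5, 5): d=(3,-4) inclusive
    (7,1)@(15, 3): e=[0,-17,34] → ·  [on edge]
    (2,2)@(5, 5): e=[0,17,0] → █  [on edge]
    (3,2)@(7, 5): e=[2,7,8] → █
    (4,2)@(9, 5): e=[4,-3,16] → ·
    (2,3)@(5, 7): e=[10,1,6] → █
    (3,3)@(7, 7): e=[12,-9,14] → ·
    (2,4)@(5, 9): e=[20,-15,12] → ·
  covered (3 px):
    · · · · · · · · ·
    · · · · · · · · ·
    · · █ █ · · · · ·
    · · █ · · · · · ·
    · · · · · · · · ·

Final: "outside"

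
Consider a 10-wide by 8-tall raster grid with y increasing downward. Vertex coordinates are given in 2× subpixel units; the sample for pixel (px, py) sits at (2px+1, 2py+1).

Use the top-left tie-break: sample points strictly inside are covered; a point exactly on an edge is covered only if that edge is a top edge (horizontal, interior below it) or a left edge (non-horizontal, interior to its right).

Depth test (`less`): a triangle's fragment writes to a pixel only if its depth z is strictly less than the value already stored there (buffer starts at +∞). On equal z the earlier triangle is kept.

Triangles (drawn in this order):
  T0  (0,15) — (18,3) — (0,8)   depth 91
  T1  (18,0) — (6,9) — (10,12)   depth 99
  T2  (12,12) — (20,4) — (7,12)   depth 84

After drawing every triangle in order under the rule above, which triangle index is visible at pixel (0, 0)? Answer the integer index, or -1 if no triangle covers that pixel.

T0:
  2·area = 126  (B↔C swapped to make it positive)
  edge (0, 15)→(0, 8): d=(0,-7) top-left  bias=+0
  edge (0, 8)→(18, 3): d=(18,-5) top-left  bias=+0
  edge (18, 3)→(0, 15): d=(-18,12) right/bottom  bias=-1
    (5,2)@(11, 5): e=[77,1,48] → █
    (6,2)@(13, 5): e=[91,11,24] → █
    (7,2)@(15, 5): e=[105,21,0] → ·  [on edge]
    (2,3)@(5, 7): e=[35,7,84] → █
    (3,3)@(7, 7): e=[49,17,60] → █
    (4,3)@(9, 7): e=[63,27,36] → █
    (6,3)@(13, 7): e=[91,47,-12] → ·
    (0,4)@(1, 9): e=[7,23,96] → █
    (1,4)@(3, 9): e=[21,33,72] → █
    (4,4)@(9, 9): e=[63,63,0] → ·  [on edge]
    (5,4)@(11, 9): e=[77,73,-24] → ·
    (0,5)@(1, 11): e=[7,59,60] → █
    (1,6)@(3, 13): e=[21,105,0] → ·  [on edge]
  covered (14 px):
    · · · · · · · · · ·
    · · · · · · · · · ·
    · · · · · █ █ · · ·
    · · █ █ █ █ · · · ·
    █ █ █ █ · · · · · ·
    █ █ █ · · · · · · ·
    █ · · · · · · · · ·
    · · · · · · · · · ·
T1:
  2·area = 72  (B↔C swapped to make it positive)
  edge (18, 0)→(10, 12): d=(-8,12) right/bottom  bias=-1
  edge (10, 12)→(6, 9): d=(-4,-3) top-left  bias=+0
  edge (6, 9)→(18, 0): d=(12,-9) top-left  bias=+0
    (8,0)@(17, 1): e=[4,65,3] → █
    (9,0)@(19, 1): e=[-20,71,21] → ·
    (7,1)@(15, 3): e=[12,51,9] → █
    (8,1)@(17, 3): e=[-12,57,27] → ·
    (6,2)@(13, 5): e=[20,37,15] → █
    (7,2)@(15, 5): e=[-4,43,33] → ·
    (4,3)@(9, 7): e=[52,17,3] → █
    (5,3)@(11, 7): e=[28,23,21] → █
    (7,3)@(15, 7): e=[-20,35,57] → ·
    (3,4)@(7, 9): e=[60,3,9] → █
    (6,4)@(13, 9): e=[-12,21,63] → ·
    (3,5)@(7, 11): e=[44,-5,33] → ·
  covered (10 px):
    · · · · · · · · █ ·
    · · · · · · · █ · ·
    · · · · · · █ · · ·
    · · · · █ █ █ · · ·
    · · · █ █ █ · · · ·
    · · · · █ · · · · ·
    · · · · · · · · · ·
    · · · · · · · · · ·
T2:
  2·area = 40  (B↔C swapped to make it positive)
  edge (12, 12)→(7, 12): d=(-5,0) right/bottom  bias=-1
  edge (7, 12)→(20, 4): d=(13,-8) top-left  bias=+0
  edge (20, 4)→(12, 12): d=(-8,8) right/bottom  bias=-1
    (9,2)@(19, 5): e=[35,5,0] → ·  [on edge]
    (8,3)@(17, 7): e=[25,15,0] → ·  [on edge]
    (6,4)@(13, 9): e=[15,9,16] → █
    (7,4)@(15, 9): e=[15,25,0] → ·  [on edge]
    (4,5)@(9, 11): e=[5,3,32] → █
    (5,5)@(11, 11): e=[5,19,16] → █
    (6,5)@(13, 11): e=[5,35,0] → ·  [on edge]
    (4,6)@(9, 13): e=[-5,29,16] → ·
    (5,6)@(11, 13): e=[-5,45,0] → ·  [on edge]
    (4,7)@(9, 15): e=[-15,55,0] → ·  [on edge]
  covered (3 px):
    · · · · · · · · · ·
    · · · · · · · · · ·
    · · · · · · · · · ·
    · · · · · · · · · ·
    · · · · · · █ · · ·
    · · · · █ █ · · · ·
    · · · · · · · · · ·
    · · · · · · · · · ·

Z-buffer (winner per pixel, '.' = empty):
  . . . . . . . . 1 .
  . . . . . . . 1 . .
  . . . . . 0 0 . . .
  . . 0 0 0 0 1 . . .
  0 0 0 0 1 1 2 . . .
  0 0 0 . 2 2 . . . .
  0 . . . . . . . . .
  . . . . . . . . . .

Final: -1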